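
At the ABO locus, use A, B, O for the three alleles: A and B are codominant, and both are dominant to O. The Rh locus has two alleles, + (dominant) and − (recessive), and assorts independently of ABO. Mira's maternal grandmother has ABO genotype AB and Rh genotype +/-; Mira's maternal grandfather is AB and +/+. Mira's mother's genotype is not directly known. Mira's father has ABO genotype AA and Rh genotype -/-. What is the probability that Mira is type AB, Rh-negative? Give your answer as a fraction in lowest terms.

Mira's mother's ABO genotype from AB × AB: 1/4 AA, 1/2 AB, 1/4 BB.
Crossing each possibility with the father AA and summing P(type AB): 1/4·0 + 1/2·1/2 + 1/4·1 = 1/2.
Similarly for Rh via the mother's Rh distribution: P(Rh-) = 1/4.
Independent loci: 1/2 × 1/4 = 1/8.

1/8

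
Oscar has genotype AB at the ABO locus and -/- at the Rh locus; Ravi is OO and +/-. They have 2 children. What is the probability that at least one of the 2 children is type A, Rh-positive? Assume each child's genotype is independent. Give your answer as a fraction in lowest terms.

7/16

ABO cross AB × OO → 1/2 A, 1/2 B.
Rh cross -/- × +/- → 1/2 Rh+, 1/2 Rh-; so P(type A, Rh-positive) = 1/2 × 1/2 = 1/4 per child.
P(none) = (3/4)^2 = 9/16; P(at least one) = 1 − 9/16 = 7/16.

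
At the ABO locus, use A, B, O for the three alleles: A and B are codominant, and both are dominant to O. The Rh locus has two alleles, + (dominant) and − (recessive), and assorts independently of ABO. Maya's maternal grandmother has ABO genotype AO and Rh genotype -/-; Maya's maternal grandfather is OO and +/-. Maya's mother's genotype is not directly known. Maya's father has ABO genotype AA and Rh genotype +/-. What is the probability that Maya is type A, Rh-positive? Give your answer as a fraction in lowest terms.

5/8

Maya's mother's ABO genotype from AO × OO: 1/2 AO, 1/2 OO.
Crossing each possibility with the father AA and summing P(type A): 1/2·1 + 1/2·1 = 1.
Similarly for Rh via the mother's Rh distribution: P(Rh+) = 5/8.
Independent loci: 1 × 5/8 = 5/8.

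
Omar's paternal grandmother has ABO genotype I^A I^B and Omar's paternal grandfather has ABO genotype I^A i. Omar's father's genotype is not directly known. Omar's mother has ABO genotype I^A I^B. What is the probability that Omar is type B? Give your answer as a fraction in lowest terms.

Omar's father's ABO genotype from I^A I^B × I^A i: 1/4 I^A I^A, 1/4 I^A I^B, 1/4 I^A i, 1/4 I^B i.
Crossing each possibility with the mother I^A I^B and summing P(type B): 1/4·0 + 1/4·1/4 + 1/4·1/4 + 1/4·1/2 = 1/4.

1/4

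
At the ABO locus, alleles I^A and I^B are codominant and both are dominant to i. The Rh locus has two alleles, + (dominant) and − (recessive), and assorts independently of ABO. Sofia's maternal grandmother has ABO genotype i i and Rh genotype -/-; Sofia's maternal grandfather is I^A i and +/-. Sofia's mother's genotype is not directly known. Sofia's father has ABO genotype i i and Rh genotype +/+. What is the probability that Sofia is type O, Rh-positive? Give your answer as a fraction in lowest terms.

3/4

Sofia's mother's ABO genotype from i i × I^A i: 1/2 I^A i, 1/2 i i.
Crossing each possibility with the father i i and summing P(type O): 1/2·1/2 + 1/2·1 = 3/4.
Similarly for Rh via the mother's Rh distribution: P(Rh+) = 1.
Independent loci: 3/4 × 1 = 3/4.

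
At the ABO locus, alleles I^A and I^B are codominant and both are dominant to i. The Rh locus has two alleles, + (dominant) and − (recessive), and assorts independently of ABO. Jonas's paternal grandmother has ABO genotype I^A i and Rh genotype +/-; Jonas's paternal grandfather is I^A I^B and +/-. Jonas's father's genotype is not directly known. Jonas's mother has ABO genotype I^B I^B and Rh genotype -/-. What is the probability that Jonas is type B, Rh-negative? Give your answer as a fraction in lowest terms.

Jonas's father's ABO genotype from I^A i × I^A I^B: 1/4 I^A I^A, 1/4 I^A I^B, 1/4 I^A i, 1/4 I^B i.
Crossing each possibility with the mother I^B I^B and summing P(type B): 1/4·0 + 1/4·1/2 + 1/4·1/2 + 1/4·1 = 1/2.
Similarly for Rh via the father's Rh distribution: P(Rh-) = 1/2.
Independent loci: 1/2 × 1/2 = 1/4.

1/4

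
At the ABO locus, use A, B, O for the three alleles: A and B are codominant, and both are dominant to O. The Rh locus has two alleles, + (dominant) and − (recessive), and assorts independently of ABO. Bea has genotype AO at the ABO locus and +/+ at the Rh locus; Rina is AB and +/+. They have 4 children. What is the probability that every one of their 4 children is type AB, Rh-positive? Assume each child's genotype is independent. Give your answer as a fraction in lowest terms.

1/256

ABO cross AO × AB → 1/2 A, 1/4 B, 1/4 AB.
Rh cross +/+ × +/+ → 1 Rh+; so P(type AB, Rh-positive) = 1/4 × 1 = 1/4 per child.
All 4 independent: (1/4)^4 = 1/256.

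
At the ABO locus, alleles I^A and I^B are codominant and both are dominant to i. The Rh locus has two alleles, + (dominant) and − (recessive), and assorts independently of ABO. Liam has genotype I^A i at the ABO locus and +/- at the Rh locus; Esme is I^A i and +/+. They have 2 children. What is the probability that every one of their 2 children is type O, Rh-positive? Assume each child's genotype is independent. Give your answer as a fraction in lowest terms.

1/16

ABO cross I^A i × I^A i → 1/4 O, 3/4 A.
Rh cross +/- × +/+ → 1 Rh+; so P(type O, Rh-positive) = 1/4 × 1 = 1/4 per child.
All 2 independent: (1/4)^2 = 1/16.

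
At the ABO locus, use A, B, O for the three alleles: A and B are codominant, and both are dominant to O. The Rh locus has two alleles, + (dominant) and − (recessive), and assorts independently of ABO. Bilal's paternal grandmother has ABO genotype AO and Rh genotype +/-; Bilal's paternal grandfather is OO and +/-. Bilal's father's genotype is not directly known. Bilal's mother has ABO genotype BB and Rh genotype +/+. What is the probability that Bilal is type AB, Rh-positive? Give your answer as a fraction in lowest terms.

1/4

Bilal's father's ABO genotype from AO × OO: 1/2 AO, 1/2 OO.
Crossing each possibility with the mother BB and summing P(type AB): 1/2·1/2 + 1/2·0 = 1/4.
Similarly for Rh via the father's Rh distribution: P(Rh+) = 1.
Independent loci: 1/4 × 1 = 1/4.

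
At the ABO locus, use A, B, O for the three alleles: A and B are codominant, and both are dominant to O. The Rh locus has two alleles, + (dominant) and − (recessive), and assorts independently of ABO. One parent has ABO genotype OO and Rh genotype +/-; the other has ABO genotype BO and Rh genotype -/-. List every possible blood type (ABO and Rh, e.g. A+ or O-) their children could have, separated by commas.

Gametes from OO × BO give offspring ABO genotypes BO, OO, i.e. phenotypes O, B.
Rh cross +/- × -/- → phenotypes Rh+, Rh-.
Combining independently: O+, O-, B+, B-.

O+, O-, B+, B-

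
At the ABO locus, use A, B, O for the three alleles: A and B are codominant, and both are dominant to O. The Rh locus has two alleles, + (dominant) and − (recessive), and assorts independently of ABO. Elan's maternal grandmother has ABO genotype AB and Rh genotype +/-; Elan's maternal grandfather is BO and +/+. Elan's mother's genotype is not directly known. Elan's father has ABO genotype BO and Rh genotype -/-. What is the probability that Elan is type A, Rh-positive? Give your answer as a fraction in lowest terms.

3/32

Elan's mother's ABO genotype from AB × BO: 1/4 AB, 1/4 AO, 1/4 BB, 1/4 BO.
Crossing each possibility with the father BO and summing P(type A): 1/4·1/4 + 1/4·1/4 + 1/4·0 + 1/4·0 = 1/8.
Similarly for Rh via the mother's Rh distribution: P(Rh+) = 3/4.
Independent loci: 1/8 × 3/4 = 3/32.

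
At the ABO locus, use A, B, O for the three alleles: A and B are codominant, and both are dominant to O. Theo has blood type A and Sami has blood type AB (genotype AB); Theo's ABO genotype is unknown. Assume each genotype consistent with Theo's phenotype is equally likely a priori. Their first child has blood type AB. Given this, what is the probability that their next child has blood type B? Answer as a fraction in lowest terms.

Possible genotypes: Theo ∈ {AA, AO}; Sami ∈ {AB}.
Weight each parental genotype pair by prior × P(type-AB child):
  AA × AB: posterior weight 2/3; P(next child type B) = 0.
  AO × AB: posterior weight 1/3; P(next child type B) = 1/4.
Weighted sum = 1/12.

1/12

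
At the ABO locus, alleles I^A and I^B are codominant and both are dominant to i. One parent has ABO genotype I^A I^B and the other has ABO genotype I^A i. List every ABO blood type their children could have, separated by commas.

A, B, AB

Gametes from I^A I^B × I^A i give offspring ABO genotypes I^A I^A, I^A I^B, I^A i, I^B i, i.e. phenotypes A, B, AB.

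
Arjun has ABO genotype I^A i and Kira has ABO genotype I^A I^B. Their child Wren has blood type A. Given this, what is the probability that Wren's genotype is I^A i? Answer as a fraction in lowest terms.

1/2

Cross I^A i × I^A I^B → 1/4 I^A I^A, 1/4 I^A I^B, 1/4 I^A i, 1/4 I^B i.
Type-A genotypes among offspring: I^A I^A (1/4), I^A i (1/4); total 1/2.
P(I^A i | type A) = (1/4) / (1/2) = 1/2.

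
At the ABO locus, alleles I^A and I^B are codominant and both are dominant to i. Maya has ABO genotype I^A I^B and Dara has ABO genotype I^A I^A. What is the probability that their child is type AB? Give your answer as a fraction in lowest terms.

1/2

ABO cross I^A I^B × I^A I^A → offspring phenotypes: 1/2 A, 1/2 AB.
So P(type AB) = 1/2.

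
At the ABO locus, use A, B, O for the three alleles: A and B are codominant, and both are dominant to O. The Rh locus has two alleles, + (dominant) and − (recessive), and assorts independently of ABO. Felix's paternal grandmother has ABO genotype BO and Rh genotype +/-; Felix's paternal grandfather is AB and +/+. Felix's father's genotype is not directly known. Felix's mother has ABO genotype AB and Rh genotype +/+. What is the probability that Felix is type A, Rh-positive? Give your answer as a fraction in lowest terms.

1/4

Felix's father's ABO genotype from BO × AB: 1/4 AB, 1/4 AO, 1/4 BB, 1/4 BO.
Crossing each possibility with the mother AB and summing P(type A): 1/4·1/4 + 1/4·1/2 + 1/4·0 + 1/4·1/4 = 1/4.
Similarly for Rh via the father's Rh distribution: P(Rh+) = 1.
Independent loci: 1/4 × 1 = 1/4.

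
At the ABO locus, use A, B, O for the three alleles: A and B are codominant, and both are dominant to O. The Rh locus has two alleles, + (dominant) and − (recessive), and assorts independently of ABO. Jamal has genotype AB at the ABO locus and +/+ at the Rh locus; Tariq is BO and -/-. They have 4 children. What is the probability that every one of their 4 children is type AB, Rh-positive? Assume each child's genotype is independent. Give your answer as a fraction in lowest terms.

ABO cross AB × BO → 1/4 A, 1/2 B, 1/4 AB.
Rh cross +/+ × -/- → 1 Rh+; so P(type AB, Rh-positive) = 1/4 × 1 = 1/4 per child.
All 4 independent: (1/4)^4 = 1/256.

1/256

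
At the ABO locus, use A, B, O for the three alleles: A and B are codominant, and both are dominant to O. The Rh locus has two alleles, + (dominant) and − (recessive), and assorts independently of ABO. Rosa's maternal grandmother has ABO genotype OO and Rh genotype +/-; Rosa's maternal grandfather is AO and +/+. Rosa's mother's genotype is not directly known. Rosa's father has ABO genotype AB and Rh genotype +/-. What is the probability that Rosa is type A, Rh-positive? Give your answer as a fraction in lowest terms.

7/16

Rosa's mother's ABO genotype from OO × AO: 1/2 AO, 1/2 OO.
Crossing each possibility with the father AB and summing P(type A): 1/2·1/2 + 1/2·1/2 = 1/2.
Similarly for Rh via the mother's Rh distribution: P(Rh+) = 7/8.
Independent loci: 1/2 × 7/8 = 7/16.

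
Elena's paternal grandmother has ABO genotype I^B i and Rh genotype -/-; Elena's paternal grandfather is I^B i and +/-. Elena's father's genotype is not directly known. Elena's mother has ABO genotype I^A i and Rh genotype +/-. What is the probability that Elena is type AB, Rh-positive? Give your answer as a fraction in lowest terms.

Elena's father's ABO genotype from I^B i × I^B i: 1/4 I^B I^B, 1/2 I^B i, 1/4 i i.
Crossing each possibility with the mother I^A i and summing P(type AB): 1/4·1/2 + 1/2·1/4 + 1/4·0 = 1/4.
Similarly for Rh via the father's Rh distribution: P(Rh+) = 5/8.
Independent loci: 1/4 × 5/8 = 5/32.

5/32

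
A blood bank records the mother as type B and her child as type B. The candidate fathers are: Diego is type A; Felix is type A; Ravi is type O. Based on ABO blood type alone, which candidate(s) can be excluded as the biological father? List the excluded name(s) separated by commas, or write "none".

none

A candidate is excluded only if no genotype consistent with his phenotype could produce a type B child with a type B mother.
Every candidate has at least one consistent genotype combination, so none can be excluded.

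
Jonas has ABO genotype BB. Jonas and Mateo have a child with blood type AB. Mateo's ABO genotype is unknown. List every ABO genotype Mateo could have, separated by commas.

AA, AB, AO

For each candidate genotype of Mateo, check whether crossing it with BB can produce every observed child phenotype.
  AA → possible child types {AB} ✓
  AB → possible child types {B, AB} ✓
  AO → possible child types {B, AB} ✓
  BB → possible child types {B} ✗
  BO → possible child types {B} ✗
  OO → possible child types {B} ✗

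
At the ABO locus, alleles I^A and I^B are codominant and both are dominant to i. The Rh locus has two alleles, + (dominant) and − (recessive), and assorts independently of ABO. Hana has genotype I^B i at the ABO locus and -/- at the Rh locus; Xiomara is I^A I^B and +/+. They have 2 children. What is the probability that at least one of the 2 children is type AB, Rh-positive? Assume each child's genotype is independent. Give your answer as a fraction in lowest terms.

7/16

ABO cross I^B i × I^A I^B → 1/4 A, 1/2 B, 1/4 AB.
Rh cross -/- × +/+ → 1 Rh+; so P(type AB, Rh-positive) = 1/4 × 1 = 1/4 per child.
P(none) = (3/4)^2 = 9/16; P(at least one) = 1 − 9/16 = 7/16.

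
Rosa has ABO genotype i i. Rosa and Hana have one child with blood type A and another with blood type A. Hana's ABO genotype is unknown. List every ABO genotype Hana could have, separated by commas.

For each candidate genotype of Hana, check whether crossing it with i i can produce every observed child phenotype.
  I^A I^A → possible child types {A} ✓
  I^A I^B → possible child types {A, B} ✓
  I^A i → possible child types {O, A} ✓
  I^B I^B → possible child types {B} ✗
  I^B i → possible child types {O, B} ✗
  i i → possible child types {O} ✗

I^A I^A, I^A I^B, I^A i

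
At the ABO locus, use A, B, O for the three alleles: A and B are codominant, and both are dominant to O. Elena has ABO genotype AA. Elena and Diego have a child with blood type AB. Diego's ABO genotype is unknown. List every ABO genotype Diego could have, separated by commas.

For each candidate genotype of Diego, check whether crossing it with AA can produce every observed child phenotype.
  AA → possible child types {A} ✗
  AB → possible child types {A, AB} ✓
  AO → possible child types {A} ✗
  BB → possible child types {AB} ✓
  BO → possible child types {A, AB} ✓
  OO → possible child types {A} ✗

AB, BB, BO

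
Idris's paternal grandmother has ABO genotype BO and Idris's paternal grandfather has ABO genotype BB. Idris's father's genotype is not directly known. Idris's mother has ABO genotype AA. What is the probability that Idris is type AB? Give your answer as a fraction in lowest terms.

3/4

Idris's father's ABO genotype from BO × BB: 1/2 BB, 1/2 BO.
Crossing each possibility with the mother AA and summing P(type AB): 1/2·1 + 1/2·1/2 = 3/4.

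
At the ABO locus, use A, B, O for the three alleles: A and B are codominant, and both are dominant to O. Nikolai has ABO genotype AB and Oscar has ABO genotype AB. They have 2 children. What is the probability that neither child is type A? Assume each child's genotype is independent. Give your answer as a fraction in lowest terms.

ABO cross AB × AB → 1/4 A, 1/4 B, 1/2 AB.
So P(type A) = 1/4 per child.
P(not type A) = 3/4 for one child; (3/4)^2 = 9/16.

9/16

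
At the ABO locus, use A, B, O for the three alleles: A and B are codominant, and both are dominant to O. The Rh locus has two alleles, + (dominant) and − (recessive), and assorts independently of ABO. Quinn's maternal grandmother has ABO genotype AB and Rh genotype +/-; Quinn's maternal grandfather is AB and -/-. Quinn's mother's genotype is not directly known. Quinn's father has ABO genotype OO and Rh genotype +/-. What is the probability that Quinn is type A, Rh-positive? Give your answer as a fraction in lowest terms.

Quinn's mother's ABO genotype from AB × AB: 1/4 AA, 1/2 AB, 1/4 BB.
Crossing each possibility with the father OO and summing P(type A): 1/4·1 + 1/2·1/2 + 1/4·0 = 1/2.
Similarly for Rh via the mother's Rh distribution: P(Rh+) = 5/8.
Independent loci: 1/2 × 5/8 = 5/16.

5/16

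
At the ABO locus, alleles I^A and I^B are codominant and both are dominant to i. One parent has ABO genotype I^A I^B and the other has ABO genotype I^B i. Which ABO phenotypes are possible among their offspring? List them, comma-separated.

Gametes from I^A I^B × I^B i give offspring ABO genotypes I^A I^B, I^A i, I^B I^B, I^B i, i.e. phenotypes A, B, AB.

A, B, AB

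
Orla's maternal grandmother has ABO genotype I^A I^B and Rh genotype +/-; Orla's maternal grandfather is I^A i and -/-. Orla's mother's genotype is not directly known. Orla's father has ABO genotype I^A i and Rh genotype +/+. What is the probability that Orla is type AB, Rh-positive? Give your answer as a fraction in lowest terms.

1/8

Orla's mother's ABO genotype from I^A I^B × I^A i: 1/4 I^A I^A, 1/4 I^A I^B, 1/4 I^A i, 1/4 I^B i.
Crossing each possibility with the father I^A i and summing P(type AB): 1/4·0 + 1/4·1/4 + 1/4·0 + 1/4·1/4 = 1/8.
Similarly for Rh via the mother's Rh distribution: P(Rh+) = 1.
Independent loci: 1/8 × 1 = 1/8.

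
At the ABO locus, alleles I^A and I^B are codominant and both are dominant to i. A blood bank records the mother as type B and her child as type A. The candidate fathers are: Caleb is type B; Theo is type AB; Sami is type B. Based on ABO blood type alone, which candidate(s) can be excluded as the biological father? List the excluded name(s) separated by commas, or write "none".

Caleb, Sami

A candidate is excluded only if no genotype consistent with his phenotype could produce a type A child with a type B mother.
Caleb (type B): no genotype consistent with that phenotype can produce a type-A child with a type-B mother.
Sami (type B): no genotype consistent with that phenotype can produce a type-A child with a type-B mother.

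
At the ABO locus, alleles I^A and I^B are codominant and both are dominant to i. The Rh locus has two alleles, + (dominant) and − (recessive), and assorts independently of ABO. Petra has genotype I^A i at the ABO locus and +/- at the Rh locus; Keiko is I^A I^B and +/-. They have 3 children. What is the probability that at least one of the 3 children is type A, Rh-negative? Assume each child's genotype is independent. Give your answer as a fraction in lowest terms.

ABO cross I^A i × I^A I^B → 1/2 A, 1/4 B, 1/4 AB.
Rh cross +/- × +/- → 3/4 Rh+, 1/4 Rh-; so P(type A, Rh-negative) = 1/2 × 1/4 = 1/8 per child.
P(none) = (7/8)^3 = 343/512; P(at least one) = 1 − 343/512 = 169/512.

169/512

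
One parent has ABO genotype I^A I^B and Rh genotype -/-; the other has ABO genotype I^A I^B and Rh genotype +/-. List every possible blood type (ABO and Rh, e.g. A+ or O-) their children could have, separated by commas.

A+, A-, B+, B-, AB+, AB-

Gametes from I^A I^B × I^A I^B give offspring ABO genotypes I^A I^A, I^A I^B, I^B I^B, i.e. phenotypes A, B, AB.
Rh cross -/- × +/- → phenotypes Rh+, Rh-.
Combining independently: A+, A-, B+, B-, AB+, AB-.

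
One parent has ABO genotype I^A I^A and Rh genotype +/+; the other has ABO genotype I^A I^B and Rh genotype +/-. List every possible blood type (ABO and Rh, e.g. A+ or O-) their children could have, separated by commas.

A+, AB+

Gametes from I^A I^A × I^A I^B give offspring ABO genotypes I^A I^A, I^A I^B, i.e. phenotypes A, AB.
Rh cross +/+ × +/- → phenotypes Rh+.
Combining independently: A+, AB+.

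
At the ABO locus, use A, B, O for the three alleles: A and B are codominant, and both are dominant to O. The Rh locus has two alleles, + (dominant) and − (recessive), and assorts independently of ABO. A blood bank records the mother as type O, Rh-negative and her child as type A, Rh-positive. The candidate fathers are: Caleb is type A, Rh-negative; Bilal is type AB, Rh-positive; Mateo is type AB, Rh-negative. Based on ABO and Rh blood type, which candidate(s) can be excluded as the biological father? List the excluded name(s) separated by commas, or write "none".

A candidate is excluded only if no genotype consistent with his phenotype could produce a type A, Rh-positive child with a type O, Rh-negative mother.
Caleb (type A, Rh-): no genotype consistent with that phenotype can produce a type-A Rh+ child with a type-O mother.
Mateo (type AB, Rh-): no genotype consistent with that phenotype can produce a type-A Rh+ child with a type-O mother.

Caleb, Mateo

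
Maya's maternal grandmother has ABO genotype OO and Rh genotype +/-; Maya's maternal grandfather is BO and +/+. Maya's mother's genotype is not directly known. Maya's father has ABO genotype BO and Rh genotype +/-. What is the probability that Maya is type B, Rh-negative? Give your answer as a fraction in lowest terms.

5/64

Maya's mother's ABO genotype from OO × BO: 1/2 BO, 1/2 OO.
Crossing each possibility with the father BO and summing P(type B): 1/2·3/4 + 1/2·1/2 = 5/8.
Similarly for Rh via the mother's Rh distribution: P(Rh-) = 1/8.
Independent loci: 5/8 × 1/8 = 5/64.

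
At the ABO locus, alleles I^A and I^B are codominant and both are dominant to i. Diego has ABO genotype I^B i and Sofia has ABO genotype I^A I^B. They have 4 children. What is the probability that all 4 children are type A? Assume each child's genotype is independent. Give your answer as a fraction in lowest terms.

1/256

ABO cross I^B i × I^A I^B → 1/4 A, 1/2 B, 1/4 AB.
So P(type A) = 1/4 per child.
All 4 independent: (1/4)^4 = 1/256.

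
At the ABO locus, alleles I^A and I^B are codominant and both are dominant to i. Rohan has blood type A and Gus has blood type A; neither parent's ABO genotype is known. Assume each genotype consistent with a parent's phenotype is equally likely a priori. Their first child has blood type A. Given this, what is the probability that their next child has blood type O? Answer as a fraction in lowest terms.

1/20

Possible genotypes: Rohan ∈ {I^A I^A, I^A i}; Gus ∈ {I^A I^A, I^A i}.
Weight each parental genotype pair by prior × P(type-A child):
  I^A I^A × I^A I^A: posterior weight 4/15; P(next child type O) = 0.
  I^A I^A × I^A i: posterior weight 4/15; P(next child type O) = 0.
  I^A i × I^A I^A: posterior weight 4/15; P(next child type O) = 0.
  I^A i × I^A i: posterior weight 1/5; P(next child type O) = 1/4.
Weighted sum = 1/20.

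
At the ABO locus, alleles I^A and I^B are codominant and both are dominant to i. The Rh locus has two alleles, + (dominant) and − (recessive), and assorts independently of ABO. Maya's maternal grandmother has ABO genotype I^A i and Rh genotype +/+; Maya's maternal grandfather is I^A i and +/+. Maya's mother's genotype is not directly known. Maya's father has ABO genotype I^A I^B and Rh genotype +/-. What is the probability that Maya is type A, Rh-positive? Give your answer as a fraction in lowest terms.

Maya's mother's ABO genotype from I^A i × I^A i: 1/4 I^A I^A, 1/2 I^A i, 1/4 i i.
Crossing each possibility with the father I^A I^B and summing P(type A): 1/4·1/2 + 1/2·1/2 + 1/4·1/2 = 1/2.
Similarly for Rh via the mother's Rh distribution: P(Rh+) = 1.
Independent loci: 1/2 × 1 = 1/2.

1/2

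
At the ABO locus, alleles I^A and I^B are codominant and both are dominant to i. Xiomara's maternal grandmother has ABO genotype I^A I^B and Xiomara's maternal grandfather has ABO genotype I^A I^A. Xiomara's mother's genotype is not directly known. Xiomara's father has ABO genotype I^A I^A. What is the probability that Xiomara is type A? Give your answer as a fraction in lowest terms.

3/4

Xiomara's mother's ABO genotype from I^A I^B × I^A I^A: 1/2 I^A I^A, 1/2 I^A I^B.
Crossing each possibility with the father I^A I^A and summing P(type A): 1/2·1 + 1/2·1/2 = 3/4.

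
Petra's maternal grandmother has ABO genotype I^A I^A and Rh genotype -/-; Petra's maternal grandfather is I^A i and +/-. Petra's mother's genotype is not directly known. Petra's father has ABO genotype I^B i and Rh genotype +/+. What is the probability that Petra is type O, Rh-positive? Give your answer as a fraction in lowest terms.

1/8

Petra's mother's ABO genotype from I^A I^A × I^A i: 1/2 I^A I^A, 1/2 I^A i.
Crossing each possibility with the father I^B i and summing P(type O): 1/2·0 + 1/2·1/4 = 1/8.
Similarly for Rh via the mother's Rh distribution: P(Rh+) = 1.
Independent loci: 1/8 × 1 = 1/8.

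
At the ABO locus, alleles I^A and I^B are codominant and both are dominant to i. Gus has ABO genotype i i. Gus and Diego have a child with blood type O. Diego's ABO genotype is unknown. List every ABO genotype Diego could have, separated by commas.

I^A i, I^B i, i i

For each candidate genotype of Diego, check whether crossing it with i i can produce every observed child phenotype.
  I^A I^A → possible child types {A} ✗
  I^A I^B → possible child types {A, B} ✗
  I^A i → possible child types {O, A} ✓
  I^B I^B → possible child types {B} ✗
  I^B i → possible child types {O, B} ✓
  i i → possible child types {O} ✓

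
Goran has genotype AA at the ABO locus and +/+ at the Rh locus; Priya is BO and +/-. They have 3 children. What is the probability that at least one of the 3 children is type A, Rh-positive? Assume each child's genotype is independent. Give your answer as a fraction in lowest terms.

7/8

ABO cross AA × BO → 1/2 A, 1/2 AB.
Rh cross +/+ × +/- → 1 Rh+; so P(type A, Rh-positive) = 1/2 × 1 = 1/2 per child.
P(none) = (1/2)^3 = 1/8; P(at least one) = 1 − 1/8 = 7/8.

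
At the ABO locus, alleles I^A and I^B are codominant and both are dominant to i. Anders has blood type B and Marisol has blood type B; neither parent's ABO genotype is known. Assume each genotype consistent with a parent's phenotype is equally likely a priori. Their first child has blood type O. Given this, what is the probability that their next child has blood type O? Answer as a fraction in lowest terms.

1/4

Possible genotypes: Anders ∈ {I^B I^B, I^B i}; Marisol ∈ {I^B I^B, I^B i}.
Weight each parental genotype pair by prior × P(type-O child):
  I^B i × I^B i: posterior weight 1; P(next child type O) = 1/4.
Weighted sum = 1/4.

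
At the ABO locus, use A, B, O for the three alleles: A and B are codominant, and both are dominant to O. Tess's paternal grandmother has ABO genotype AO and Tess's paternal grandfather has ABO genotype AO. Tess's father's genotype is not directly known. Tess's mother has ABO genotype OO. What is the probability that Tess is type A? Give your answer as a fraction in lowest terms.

1/2

Tess's father's ABO genotype from AO × AO: 1/4 AA, 1/2 AO, 1/4 OO.
Crossing each possibility with the mother OO and summing P(type A): 1/4·1 + 1/2·1/2 + 1/4·0 = 1/2.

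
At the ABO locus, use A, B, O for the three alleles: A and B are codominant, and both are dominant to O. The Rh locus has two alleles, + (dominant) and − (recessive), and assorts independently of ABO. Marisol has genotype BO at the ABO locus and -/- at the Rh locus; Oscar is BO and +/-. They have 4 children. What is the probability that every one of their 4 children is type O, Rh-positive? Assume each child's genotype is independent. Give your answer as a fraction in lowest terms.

ABO cross BO × BO → 1/4 O, 3/4 B.
Rh cross -/- × +/- → 1/2 Rh+, 1/2 Rh-; so P(type O, Rh-positive) = 1/4 × 1/2 = 1/8 per child.
All 4 independent: (1/8)^4 = 1/4096.

1/4096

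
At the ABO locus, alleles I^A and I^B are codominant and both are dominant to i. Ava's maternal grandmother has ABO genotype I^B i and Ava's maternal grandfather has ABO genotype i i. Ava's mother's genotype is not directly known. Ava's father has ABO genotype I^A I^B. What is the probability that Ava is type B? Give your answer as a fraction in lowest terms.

Ava's mother's ABO genotype from I^B i × i i: 1/2 I^B i, 1/2 i i.
Crossing each possibility with the father I^A I^B and summing P(type B): 1/2·1/2 + 1/2·1/2 = 1/2.

1/2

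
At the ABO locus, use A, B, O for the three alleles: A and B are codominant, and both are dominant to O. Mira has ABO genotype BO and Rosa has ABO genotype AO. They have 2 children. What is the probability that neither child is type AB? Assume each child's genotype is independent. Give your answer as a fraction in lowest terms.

9/16

ABO cross BO × AO → 1/4 O, 1/4 A, 1/4 B, 1/4 AB.
So P(type AB) = 1/4 per child.
P(not type AB) = 3/4 for one child; (3/4)^2 = 9/16.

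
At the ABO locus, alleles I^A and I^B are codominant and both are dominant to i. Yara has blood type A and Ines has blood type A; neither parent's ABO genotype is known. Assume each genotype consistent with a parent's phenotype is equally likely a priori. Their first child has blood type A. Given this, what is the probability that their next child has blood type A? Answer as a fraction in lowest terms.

19/20

Possible genotypes: Yara ∈ {I^A I^A, I^A i}; Ines ∈ {I^A I^A, I^A i}.
Weight each parental genotype pair by prior × P(type-A child):
  I^A I^A × I^A I^A: posterior weight 4/15; P(next child type A) = 1.
  I^A I^A × I^A i: posterior weight 4/15; P(next child type A) = 1.
  I^A i × I^A I^A: posterior weight 4/15; P(next child type A) = 1.
  I^A i × I^A i: posterior weight 1/5; P(next child type A) = 3/4.
Weighted sum = 19/20.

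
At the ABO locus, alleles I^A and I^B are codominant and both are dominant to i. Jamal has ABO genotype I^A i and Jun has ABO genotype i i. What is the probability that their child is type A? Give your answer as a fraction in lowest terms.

1/2

ABO cross I^A i × i i → offspring phenotypes: 1/2 O, 1/2 A.
So P(type A) = 1/2.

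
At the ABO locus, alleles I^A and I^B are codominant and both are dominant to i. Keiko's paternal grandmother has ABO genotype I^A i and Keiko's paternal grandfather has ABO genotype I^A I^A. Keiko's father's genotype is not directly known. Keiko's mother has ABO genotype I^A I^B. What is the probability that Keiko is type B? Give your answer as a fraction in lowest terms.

1/8

Keiko's father's ABO genotype from I^A i × I^A I^A: 1/2 I^A I^A, 1/2 I^A i.
Crossing each possibility with the mother I^A I^B and summing P(type B): 1/2·0 + 1/2·1/4 = 1/8.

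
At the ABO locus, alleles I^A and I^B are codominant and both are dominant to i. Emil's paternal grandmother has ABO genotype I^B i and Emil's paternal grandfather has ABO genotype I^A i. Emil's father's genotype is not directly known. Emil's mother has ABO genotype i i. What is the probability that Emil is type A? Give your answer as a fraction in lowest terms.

1/4

Emil's father's ABO genotype from I^B i × I^A i: 1/4 I^A I^B, 1/4 I^A i, 1/4 I^B i, 1/4 i i.
Crossing each possibility with the mother i i and summing P(type A): 1/4·1/2 + 1/4·1/2 + 1/4·0 + 1/4·0 = 1/4.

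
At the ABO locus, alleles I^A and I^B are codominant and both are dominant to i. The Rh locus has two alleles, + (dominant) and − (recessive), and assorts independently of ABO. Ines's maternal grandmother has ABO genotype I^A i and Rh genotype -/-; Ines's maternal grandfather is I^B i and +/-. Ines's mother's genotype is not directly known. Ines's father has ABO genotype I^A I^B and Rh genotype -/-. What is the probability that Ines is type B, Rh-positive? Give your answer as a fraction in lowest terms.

3/32

Ines's mother's ABO genotype from I^A i × I^B i: 1/4 I^A I^B, 1/4 I^A i, 1/4 I^B i, 1/4 i i.
Crossing each possibility with the father I^A I^B and summing P(type B): 1/4·1/4 + 1/4·1/4 + 1/4·1/2 + 1/4·1/2 = 3/8.
Similarly for Rh via the mother's Rh distribution: P(Rh+) = 1/4.
Independent loci: 3/8 × 1/4 = 3/32.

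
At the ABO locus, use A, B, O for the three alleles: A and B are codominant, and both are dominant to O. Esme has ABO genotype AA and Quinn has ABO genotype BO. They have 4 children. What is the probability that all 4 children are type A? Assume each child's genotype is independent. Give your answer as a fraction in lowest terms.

1/16

ABO cross AA × BO → 1/2 A, 1/2 AB.
So P(type A) = 1/2 per child.
All 4 independent: (1/2)^4 = 1/16.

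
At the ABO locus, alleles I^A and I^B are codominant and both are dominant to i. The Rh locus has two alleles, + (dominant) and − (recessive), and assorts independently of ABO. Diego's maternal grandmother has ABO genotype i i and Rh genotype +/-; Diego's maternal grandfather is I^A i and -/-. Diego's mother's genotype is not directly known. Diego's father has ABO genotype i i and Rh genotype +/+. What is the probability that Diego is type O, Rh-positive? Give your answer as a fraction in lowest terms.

Diego's mother's ABO genotype from i i × I^A i: 1/2 I^A i, 1/2 i i.
Crossing each possibility with the father i i and summing P(type O): 1/2·1/2 + 1/2·1 = 3/4.
Similarly for Rh via the mother's Rh distribution: P(Rh+) = 1.
Independent loci: 3/4 × 1 = 3/4.

3/4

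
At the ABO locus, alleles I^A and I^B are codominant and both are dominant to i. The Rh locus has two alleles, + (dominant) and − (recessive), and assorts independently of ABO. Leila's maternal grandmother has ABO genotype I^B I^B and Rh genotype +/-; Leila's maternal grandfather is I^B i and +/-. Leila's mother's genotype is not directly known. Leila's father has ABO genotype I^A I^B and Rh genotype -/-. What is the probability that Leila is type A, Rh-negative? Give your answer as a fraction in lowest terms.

Leila's mother's ABO genotype from I^B I^B × I^B i: 1/2 I^B I^B, 1/2 I^B i.
Crossing each possibility with the father I^A I^B and summing P(type A): 1/2·0 + 1/2·1/4 = 1/8.
Similarly for Rh via the mother's Rh distribution: P(Rh-) = 1/2.
Independent loci: 1/8 × 1/2 = 1/16.

1/16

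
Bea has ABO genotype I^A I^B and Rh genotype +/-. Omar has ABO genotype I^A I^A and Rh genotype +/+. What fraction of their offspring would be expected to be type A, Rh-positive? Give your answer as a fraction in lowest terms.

ABO cross I^A I^B × I^A I^A → offspring phenotypes: 1/2 A, 1/2 AB.
Rh cross +/- × +/+ → 1 Rh+.
Independent loci: P(type A, Rh-positive) = 1/2 × 1 = 1/2.

1/2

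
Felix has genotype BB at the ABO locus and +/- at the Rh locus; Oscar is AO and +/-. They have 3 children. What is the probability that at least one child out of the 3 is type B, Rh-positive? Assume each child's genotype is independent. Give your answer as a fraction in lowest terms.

ABO cross BB × AO → 1/2 B, 1/2 AB.
Rh cross +/- × +/- → 3/4 Rh+, 1/4 Rh-; so P(type B, Rh-positive) = 1/2 × 3/4 = 3/8 per child.
P(none) = (5/8)^3 = 125/512; P(at least one) = 1 − 125/512 = 387/512.

387/512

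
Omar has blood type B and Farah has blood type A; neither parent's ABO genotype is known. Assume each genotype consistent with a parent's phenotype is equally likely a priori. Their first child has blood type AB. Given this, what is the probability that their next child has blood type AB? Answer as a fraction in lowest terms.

Possible genotypes: Omar ∈ {I^B I^B, I^B i}; Farah ∈ {I^A I^A, I^A i}.
Weight each parental genotype pair by prior × P(type-AB child):
  I^B I^B × I^A I^A: posterior weight 4/9; P(next child type AB) = 1.
  I^B I^B × I^A i: posterior weight 2/9; P(next child type AB) = 1/2.
  I^B i × I^A I^A: posterior weight 2/9; P(next child type AB) = 1/2.
  I^B i × I^A i: posterior weight 1/9; P(next child type AB) = 1/4.
Weighted sum = 25/36.

25/36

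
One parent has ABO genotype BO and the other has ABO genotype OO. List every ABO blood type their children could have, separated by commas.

Gametes from BO × OO give offspring ABO genotypes BO, OO, i.e. phenotypes O, B.

O, B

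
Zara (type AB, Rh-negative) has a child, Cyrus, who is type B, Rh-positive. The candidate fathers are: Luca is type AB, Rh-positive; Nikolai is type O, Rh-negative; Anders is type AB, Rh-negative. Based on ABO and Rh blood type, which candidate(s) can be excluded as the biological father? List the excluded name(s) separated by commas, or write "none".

Nikolai, Anders

A candidate is excluded only if no genotype consistent with his phenotype could produce a type B, Rh-positive child with a type AB, Rh-negative mother.
Nikolai (type O, Rh-): no genotype consistent with that phenotype can produce a type-B Rh+ child with a type-AB mother.
Anders (type AB, Rh-): no genotype consistent with that phenotype can produce a type-B Rh+ child with a type-AB mother.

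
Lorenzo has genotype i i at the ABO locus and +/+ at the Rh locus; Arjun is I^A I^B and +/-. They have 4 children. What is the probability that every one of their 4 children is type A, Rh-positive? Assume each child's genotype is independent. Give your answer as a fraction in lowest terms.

1/16

ABO cross i i × I^A I^B → 1/2 A, 1/2 B.
Rh cross +/+ × +/- → 1 Rh+; so P(type A, Rh-positive) = 1/2 × 1 = 1/2 per child.
All 4 independent: (1/2)^4 = 1/16.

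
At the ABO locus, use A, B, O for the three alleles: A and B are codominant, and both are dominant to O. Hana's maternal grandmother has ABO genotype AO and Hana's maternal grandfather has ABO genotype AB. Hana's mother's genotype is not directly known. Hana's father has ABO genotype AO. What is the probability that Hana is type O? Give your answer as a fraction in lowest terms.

1/8

Hana's mother's ABO genotype from AO × AB: 1/4 AA, 1/4 AB, 1/4 AO, 1/4 BO.
Crossing each possibility with the father AO and summing P(type O): 1/4·0 + 1/4·0 + 1/4·1/4 + 1/4·1/4 = 1/8.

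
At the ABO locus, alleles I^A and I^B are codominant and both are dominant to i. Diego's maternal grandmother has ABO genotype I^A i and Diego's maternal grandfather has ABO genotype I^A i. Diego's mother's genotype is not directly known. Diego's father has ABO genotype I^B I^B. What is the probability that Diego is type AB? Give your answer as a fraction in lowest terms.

Diego's mother's ABO genotype from I^A i × I^A i: 1/4 I^A I^A, 1/2 I^A i, 1/4 i i.
Crossing each possibility with the father I^B I^B and summing P(type AB): 1/4·1 + 1/2·1/2 + 1/4·0 = 1/2.

1/2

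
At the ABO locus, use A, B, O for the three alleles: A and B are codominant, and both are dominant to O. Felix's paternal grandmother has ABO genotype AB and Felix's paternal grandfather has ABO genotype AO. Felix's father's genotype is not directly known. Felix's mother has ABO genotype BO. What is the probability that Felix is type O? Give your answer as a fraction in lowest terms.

1/8

Felix's father's ABO genotype from AB × AO: 1/4 AA, 1/4 AB, 1/4 AO, 1/4 BO.
Crossing each possibility with the mother BO and summing P(type O): 1/4·0 + 1/4·0 + 1/4·1/4 + 1/4·1/4 = 1/8.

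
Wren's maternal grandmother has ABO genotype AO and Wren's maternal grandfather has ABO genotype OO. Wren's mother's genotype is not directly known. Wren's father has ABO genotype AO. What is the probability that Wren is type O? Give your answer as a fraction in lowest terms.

Wren's mother's ABO genotype from AO × OO: 1/2 AO, 1/2 OO.
Crossing each possibility with the father AO and summing P(type O): 1/2·1/4 + 1/2·1/2 = 3/8.

3/8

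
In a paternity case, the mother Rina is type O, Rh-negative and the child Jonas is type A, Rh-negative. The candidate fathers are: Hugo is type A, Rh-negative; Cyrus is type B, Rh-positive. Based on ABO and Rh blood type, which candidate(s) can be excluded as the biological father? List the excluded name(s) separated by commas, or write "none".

A candidate is excluded only if no genotype consistent with his phenotype could produce a type A, Rh-negative child with a type O, Rh-negative mother.
Cyrus (type B, Rh+): no genotype consistent with that phenotype can produce a type-A Rh- child with a type-O mother.

Cyrus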